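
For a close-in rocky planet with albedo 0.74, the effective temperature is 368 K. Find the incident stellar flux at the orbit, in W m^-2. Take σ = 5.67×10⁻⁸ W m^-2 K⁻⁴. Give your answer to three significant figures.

16000 W m^-2

From S(1−α)/4 = σT⁴: S = 4σT⁴/(1−α).
σT⁴ = 5.67×10⁻⁸·(368)⁴ = 1040 W m^-2.
S = 4·1040/0.26 = 16000 W m^-2.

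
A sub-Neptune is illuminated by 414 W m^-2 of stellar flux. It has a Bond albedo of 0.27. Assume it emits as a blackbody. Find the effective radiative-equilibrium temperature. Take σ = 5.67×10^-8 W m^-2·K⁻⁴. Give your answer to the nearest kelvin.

191 K

Averaging over the sphere, the absorbed flux is S(1−α)/4 = 75.55 W m^-2.
Balancing against σT⁴: T = (75.55/5.67×10⁻⁸)^(1/4) = 191.1 K.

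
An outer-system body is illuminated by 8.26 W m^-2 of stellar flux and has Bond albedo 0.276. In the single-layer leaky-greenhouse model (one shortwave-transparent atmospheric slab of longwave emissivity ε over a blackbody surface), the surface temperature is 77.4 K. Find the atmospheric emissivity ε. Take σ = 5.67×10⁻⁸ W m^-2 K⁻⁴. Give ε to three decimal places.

0.531

Effective temperature: T_e = [S(1−α)/(4σ)]^(1/4) = 71.66 K.
Since (2−ε)/2 = (T_e/T_s)⁴ = 0.7347, ε = 0.5306.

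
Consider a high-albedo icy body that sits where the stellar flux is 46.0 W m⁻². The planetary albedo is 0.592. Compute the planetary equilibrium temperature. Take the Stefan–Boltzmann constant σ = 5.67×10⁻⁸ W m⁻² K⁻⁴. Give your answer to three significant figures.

Averaging over the sphere, the absorbed flux is S(1−α)/4 = 4.692 W m⁻².
Balancing against σT⁴: T = (4.692/5.67×10⁻⁸)^(1/4) = 95.38 K.

95.4 K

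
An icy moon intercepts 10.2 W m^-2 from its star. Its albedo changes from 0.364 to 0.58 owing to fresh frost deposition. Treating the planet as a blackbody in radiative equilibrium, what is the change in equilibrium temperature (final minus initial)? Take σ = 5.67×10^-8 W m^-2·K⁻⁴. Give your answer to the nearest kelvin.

-7 K

Initial: T₁ = [S(1−0.364)/(4σ)]^(1/4) = 73.13 K.
Final:   T₂ = [S(1−0.58)/(4σ)]^(1/4) = 65.93 K.
ΔT = T₂ − T₁ = -7.206 K.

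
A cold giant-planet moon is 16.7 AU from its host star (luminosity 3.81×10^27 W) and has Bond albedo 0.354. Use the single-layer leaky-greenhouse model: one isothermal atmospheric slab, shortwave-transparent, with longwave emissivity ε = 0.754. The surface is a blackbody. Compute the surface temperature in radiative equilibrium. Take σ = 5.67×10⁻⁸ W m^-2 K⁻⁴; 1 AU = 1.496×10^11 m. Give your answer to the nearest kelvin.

122 K

Orbital distance: d = 16.7 AU = 2.498×10^12 m.
S = L/(4πd²) = 48.58 W m^-2.
At the top of the atmosphere, σT_e⁴ = S(1−α)/4 = 7.845 W m^-2, giving T_e = 108.5 K.
The surface balance (absorbed SW + ε·downward IR = σT_s⁴) with T_a⁴ = T_s⁴/2 reduces to T_s = T_e·[2/(2−ε)]^¼ = 122.1 K.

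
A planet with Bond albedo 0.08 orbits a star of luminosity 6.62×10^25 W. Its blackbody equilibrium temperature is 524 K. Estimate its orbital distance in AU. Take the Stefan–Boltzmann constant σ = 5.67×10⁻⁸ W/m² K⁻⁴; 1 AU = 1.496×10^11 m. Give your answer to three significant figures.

0.113 AU

The flux needed for this T is 4σT⁴/(1−0.08) = 18590 W/m².
From L = 4πd²S, d = √(6.62×10^25/(4π·18590)) = 1.684×10^10 m = 0.1125 AU.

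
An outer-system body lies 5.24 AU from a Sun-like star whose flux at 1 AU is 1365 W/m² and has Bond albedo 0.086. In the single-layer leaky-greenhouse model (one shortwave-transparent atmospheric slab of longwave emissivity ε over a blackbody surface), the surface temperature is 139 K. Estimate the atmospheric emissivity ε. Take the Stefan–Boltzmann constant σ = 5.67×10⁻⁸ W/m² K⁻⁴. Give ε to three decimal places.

By the inverse-square law, S = 1365/5.24² = 49.71 W/m².
TOA balance gives T_e = 119.0 K.
T_s⁴ = T_e⁴·2/(2−ε) → ε = 2 − 2(T_e/T_s)⁴ = 2 − 2·(119.0/139)⁴ = 0.9266.

0.927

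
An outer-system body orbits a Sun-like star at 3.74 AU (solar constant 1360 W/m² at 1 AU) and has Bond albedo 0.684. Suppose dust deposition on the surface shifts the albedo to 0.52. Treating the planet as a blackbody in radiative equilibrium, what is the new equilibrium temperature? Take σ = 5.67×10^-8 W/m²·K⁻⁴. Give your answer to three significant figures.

Irradiance scales as 1/d², so S = 1360 W/m² × (1/3.74)² = 97.23 W/m².
T₂ = [S(1−α₂)/(4σ)]^(1/4) = [97.23·0.48/(4σ)]^(1/4) = 119.8 K.

120 kelvin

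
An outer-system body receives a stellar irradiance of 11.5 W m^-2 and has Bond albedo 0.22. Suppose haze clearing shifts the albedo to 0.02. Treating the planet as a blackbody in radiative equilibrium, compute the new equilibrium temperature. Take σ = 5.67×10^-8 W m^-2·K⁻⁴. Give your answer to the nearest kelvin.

New equilibrium: T₂ = [(1−0.02)·11.50/(4σ)]^(1/4) = 83.96 K.

84 K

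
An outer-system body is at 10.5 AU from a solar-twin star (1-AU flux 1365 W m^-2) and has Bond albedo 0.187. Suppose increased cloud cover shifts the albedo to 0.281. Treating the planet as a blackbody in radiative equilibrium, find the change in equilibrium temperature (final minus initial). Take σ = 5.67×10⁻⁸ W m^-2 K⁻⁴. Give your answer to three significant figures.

-2.47 kelvin

By the inverse-square law, S = 1365/10.5² = 12.38 W m^-2.
Initial: T₁ = [S(1−0.187)/(4σ)]^(1/4) = 81.62 K.
Final:   T₂ = [S(1−0.281)/(4σ)]^(1/4) = 79.15 K.
Change: 79.15 − 81.62 = -2.469 K.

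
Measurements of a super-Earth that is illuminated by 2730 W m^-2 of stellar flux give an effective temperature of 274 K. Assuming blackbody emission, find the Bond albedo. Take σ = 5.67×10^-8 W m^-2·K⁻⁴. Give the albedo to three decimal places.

Energy balance: S(1−α)/4 = σT⁴, so 1−α = 4σT⁴/S.
σT⁴ = 319.6 W m^-2, so 4σT⁴ = 1278 W m^-2.
1−α = 1278/2730 = 0.4683, so α = 0.5317.

0.532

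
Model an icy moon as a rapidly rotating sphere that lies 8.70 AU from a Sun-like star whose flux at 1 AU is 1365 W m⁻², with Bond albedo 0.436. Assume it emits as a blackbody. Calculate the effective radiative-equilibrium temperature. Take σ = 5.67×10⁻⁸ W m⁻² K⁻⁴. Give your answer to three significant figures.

81.8 kelvin

By the inverse-square law, S = 1365/8.70² = 18.03 W m⁻².
Absorbed flux (global mean): S(1−α)/4 = 18.03·0.564/4 = 2.543 W m⁻².
Set σT⁴ = 2.543 → T = (2.543/σ)^(1/4) = 81.83 K.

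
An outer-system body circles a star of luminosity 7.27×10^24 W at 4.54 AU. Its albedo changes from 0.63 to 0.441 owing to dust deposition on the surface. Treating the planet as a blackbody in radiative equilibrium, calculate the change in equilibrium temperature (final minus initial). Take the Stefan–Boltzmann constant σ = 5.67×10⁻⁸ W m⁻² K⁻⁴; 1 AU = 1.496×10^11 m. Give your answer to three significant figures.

4.11 K

d = 4.54 × 1.496×10^11 m = 6.792×10^11 m.
Flux at the orbit: S = L/(4πd²) = 7.27×10^24/(4π·(6.79×10^11)²) = 1.254 W m⁻².
Initial: T₁ = [S(1−0.63)/(4σ)]^(1/4) = 37.82 K.
After:  T₂ = [1.254·0.559/(4σ)]^(1/4) = 41.93 K.
ΔT = T₂ − T₁ = 4.110 K.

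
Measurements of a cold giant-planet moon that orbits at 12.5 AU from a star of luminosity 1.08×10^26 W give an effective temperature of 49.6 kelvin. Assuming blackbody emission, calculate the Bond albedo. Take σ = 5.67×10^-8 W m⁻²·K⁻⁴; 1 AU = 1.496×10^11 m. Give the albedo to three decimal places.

0.441

Orbital distance: d = 12.5 AU = 1.870×10^12 m.
Flux at the orbit: S = L/(4πd²) = 1.08×10^26/(4π·(1.87×10^12)²) = 2.458 W m⁻².
From σT⁴ = S(1−α)/4 we invert for α: 1−α = 4σT⁴/S.
σT⁴ = 0.3432 W m⁻², so 4σT⁴ = 1.373 W m⁻².
Hence α = 1 − 1.373/2.458 = 0.4415.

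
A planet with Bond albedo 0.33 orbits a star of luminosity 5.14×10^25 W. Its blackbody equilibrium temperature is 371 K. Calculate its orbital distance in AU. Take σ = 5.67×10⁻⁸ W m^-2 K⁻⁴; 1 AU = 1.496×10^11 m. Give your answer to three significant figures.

0.169 AU

The flux needed for this T is 4σT⁴/(1−0.33) = 6413 W m^-2.
S = L/(4πd²) → d = √(L/4πS) = √(5.14×10^25/(4π·6413)) = 2.525×10^10 m = 0.1688 AU.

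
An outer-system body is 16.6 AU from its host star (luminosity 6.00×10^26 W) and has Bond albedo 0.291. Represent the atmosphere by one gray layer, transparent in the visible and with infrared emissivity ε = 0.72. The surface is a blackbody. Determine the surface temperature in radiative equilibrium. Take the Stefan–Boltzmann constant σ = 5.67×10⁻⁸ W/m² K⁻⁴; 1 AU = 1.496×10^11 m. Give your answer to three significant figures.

78.4 K

d = 16.6 × 1.496×10^11 m = 2.483×10^12 m.
S = L/(4πd²) = 7.742 W/m².
The planet radiates to space at T_e = [S(1−α)/(4σ)]^(1/4) = 70.14 K.
For a single slab of emissivity ε, T_s⁴ = 2T_e⁴/(2−ε); thus T_s = 70.14·(1.562)^(1/4) = 78.42 K.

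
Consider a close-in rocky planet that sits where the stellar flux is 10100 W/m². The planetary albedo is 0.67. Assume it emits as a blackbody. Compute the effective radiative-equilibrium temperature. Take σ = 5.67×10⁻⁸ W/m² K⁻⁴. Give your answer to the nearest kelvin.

348 K

The planet absorbs (1−α)S over its disc πR² and re-emits over 4πR², so the mean absorbed flux is (1−0.67)·10100/4 = 833.2 W/m².
In equilibrium σT⁴ equals this, so T = 348.2 K.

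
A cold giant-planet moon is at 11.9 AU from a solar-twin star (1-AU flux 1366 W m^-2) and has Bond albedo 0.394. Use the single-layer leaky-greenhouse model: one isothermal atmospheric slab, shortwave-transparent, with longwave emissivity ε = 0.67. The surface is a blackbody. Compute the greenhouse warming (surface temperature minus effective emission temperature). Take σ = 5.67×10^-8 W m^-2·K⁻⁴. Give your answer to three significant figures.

7.65 kelvin

By the inverse-square law, S = 1366/11.9² = 9.646 W m^-2.
At the top of the atmosphere, σT_e⁴ = S(1−α)/4 = 1.461 W m^-2, giving T_e = 71.25 K.
For a single slab of emissivity ε, T_s⁴ = 2T_e⁴/(2−ε); thus T_s = 71.25·(1.504)^(1/4) = 78.90 K.
Greenhouse warming: T_s − T_e = 7.651 K.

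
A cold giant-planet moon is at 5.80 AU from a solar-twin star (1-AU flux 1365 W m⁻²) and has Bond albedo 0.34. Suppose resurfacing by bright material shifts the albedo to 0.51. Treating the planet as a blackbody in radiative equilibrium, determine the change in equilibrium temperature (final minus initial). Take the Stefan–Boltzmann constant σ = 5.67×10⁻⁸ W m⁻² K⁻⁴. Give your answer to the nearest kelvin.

Flux at the orbit: S = 1365/(5.80)² = 40.58 W m⁻².
Initial: T₁ = [S(1−0.34)/(4σ)]^(1/4) = 104.2 K.
With α = 0.51, T₂ = 96.76 K.
ΔT = T₂ − T₁ = -7.480 K.

-7 K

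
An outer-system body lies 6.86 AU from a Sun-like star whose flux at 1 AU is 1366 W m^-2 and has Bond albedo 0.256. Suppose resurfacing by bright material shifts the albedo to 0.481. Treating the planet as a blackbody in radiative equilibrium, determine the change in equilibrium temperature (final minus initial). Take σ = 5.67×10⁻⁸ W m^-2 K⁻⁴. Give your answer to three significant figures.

-8.51 K

Irradiance scales as 1/d², so S = 1366 W m^-2 × (1/6.86)² = 29.03 W m^-2.
Before: T₁ = [29.03·0.744/(4σ)]^(1/4) = 98.78 K.
Final:   T₂ = [S(1−0.481)/(4σ)]^(1/4) = 90.28 K.
ΔT = T₂ − T₁ = -8.505 K.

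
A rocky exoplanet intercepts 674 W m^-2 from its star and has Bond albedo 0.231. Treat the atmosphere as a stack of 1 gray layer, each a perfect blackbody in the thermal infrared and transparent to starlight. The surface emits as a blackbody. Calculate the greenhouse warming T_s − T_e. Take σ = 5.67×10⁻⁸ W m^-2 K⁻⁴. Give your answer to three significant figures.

Top-of-atmosphere balance: σT_e⁴ = S(1−α)/4 = 129.6 W m^-2 → T_e = 218.6 K.
Surface: T_s = (2)^¼·T_e = 260.0 K.
Warming: T_s − T_e = 41.37 K.

41.4 K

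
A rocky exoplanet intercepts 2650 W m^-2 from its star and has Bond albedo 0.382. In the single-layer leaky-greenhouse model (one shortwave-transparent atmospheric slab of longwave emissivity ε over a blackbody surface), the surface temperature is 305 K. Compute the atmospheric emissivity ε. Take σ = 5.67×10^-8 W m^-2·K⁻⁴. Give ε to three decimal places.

0.331

TOA balance gives T_e = 291.5 K.
T_s⁴ = T_e⁴·2/(2−ε) → ε = 2 − 2(T_e/T_s)⁴ = 2 − 2·(291.5/305)⁴ = 0.3311.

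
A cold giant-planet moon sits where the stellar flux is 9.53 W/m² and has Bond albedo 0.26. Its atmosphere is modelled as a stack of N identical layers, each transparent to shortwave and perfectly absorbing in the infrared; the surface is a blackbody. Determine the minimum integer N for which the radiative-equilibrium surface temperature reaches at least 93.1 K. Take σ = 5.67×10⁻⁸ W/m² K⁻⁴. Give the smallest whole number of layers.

2

The effective emission temperature is T_e = [S(1−α)/(4σ)]^¼ = 74.67 K.
Need (N+1)T_e⁴ ≥ T_s⁴, i.e. N+1 ≥ (93.1/74.67)⁴ = 2.416.
The minimum whole number is N = 2.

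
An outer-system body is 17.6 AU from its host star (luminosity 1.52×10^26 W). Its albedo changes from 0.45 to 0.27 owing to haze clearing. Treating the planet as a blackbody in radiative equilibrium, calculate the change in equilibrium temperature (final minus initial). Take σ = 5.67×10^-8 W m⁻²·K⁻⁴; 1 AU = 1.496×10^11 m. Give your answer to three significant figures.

Orbital distance: d = 17.6 AU = 2.633×10^12 m.
S = L/(4πd²) = 1.745 W m⁻².
Initial: T₁ = [S(1−0.45)/(4σ)]^(1/4) = 45.35 K.
After:  T₂ = [1.745·0.73/(4σ)]^(1/4) = 48.68 K.
ΔT = T₂ − T₁ = 3.327 K.

3.33 K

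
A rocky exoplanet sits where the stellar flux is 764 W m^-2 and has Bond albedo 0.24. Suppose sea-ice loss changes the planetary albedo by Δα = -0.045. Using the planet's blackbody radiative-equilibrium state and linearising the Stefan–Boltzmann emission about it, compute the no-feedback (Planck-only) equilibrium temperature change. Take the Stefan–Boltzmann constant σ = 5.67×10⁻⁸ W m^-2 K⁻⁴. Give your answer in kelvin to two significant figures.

The baseline emission temperature is T_e = 224.9 K.
ΔF = −(S/4)Δα = −(764.0/4)×(-0.045) = 8.595 W m^-2.
The Planck feedback parameter is 4σT_e³ = 2.581 W m^-2/K.
ΔT₀ = ΔF/λ_P = 8.595/2.581 = 3.33 K.

3.3 kelvin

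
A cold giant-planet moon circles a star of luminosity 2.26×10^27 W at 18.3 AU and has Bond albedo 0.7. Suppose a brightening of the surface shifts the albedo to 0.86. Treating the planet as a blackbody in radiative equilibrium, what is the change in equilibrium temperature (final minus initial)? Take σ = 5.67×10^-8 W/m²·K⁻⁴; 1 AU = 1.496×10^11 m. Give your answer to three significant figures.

Orbital distance: d = 18.3 AU = 2.738×10^12 m.
S = L/(4πd²) = 24.00 W/m².
With α = 0.7, T₁ = 75.06 K.
Final:   T₂ = [S(1−0.86)/(4σ)]^(1/4) = 62.04 K.
ΔT = T₂ − T₁ = -13.02 K.

-13.0 K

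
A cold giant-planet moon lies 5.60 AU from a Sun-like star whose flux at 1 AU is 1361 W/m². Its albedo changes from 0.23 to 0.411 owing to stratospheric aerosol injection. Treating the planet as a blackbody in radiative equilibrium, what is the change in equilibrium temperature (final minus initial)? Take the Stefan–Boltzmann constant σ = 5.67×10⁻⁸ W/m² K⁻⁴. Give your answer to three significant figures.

Irradiance scales as 1/d², so S = 1361 W/m² × (1/5.60)² = 43.40 W/m².
Initial: T₁ = [S(1−0.23)/(4σ)]^(1/4) = 110.2 K.
After:  T₂ = [43.40·0.589/(4σ)]^(1/4) = 103.0 K.
Change: 103.0 − 110.2 = -7.139 K.

-7.14 K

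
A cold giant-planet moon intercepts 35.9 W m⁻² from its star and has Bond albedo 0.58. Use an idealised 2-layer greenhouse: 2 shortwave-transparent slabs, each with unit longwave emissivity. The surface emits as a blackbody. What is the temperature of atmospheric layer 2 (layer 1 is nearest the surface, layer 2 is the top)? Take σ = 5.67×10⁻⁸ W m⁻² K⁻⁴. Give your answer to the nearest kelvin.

OLR = S(1−α)/4 = 3.770 W m⁻²; the top layer radiates at T_e = 90.30 K.
The net upward flux σT_e⁴ is constant between every pair of levels, so T_k⁴ = (N+1−k)T_e⁴.
With k = 2: T_2 = (2+1−2)^¼·90.30 K = 90.30 K.

90 K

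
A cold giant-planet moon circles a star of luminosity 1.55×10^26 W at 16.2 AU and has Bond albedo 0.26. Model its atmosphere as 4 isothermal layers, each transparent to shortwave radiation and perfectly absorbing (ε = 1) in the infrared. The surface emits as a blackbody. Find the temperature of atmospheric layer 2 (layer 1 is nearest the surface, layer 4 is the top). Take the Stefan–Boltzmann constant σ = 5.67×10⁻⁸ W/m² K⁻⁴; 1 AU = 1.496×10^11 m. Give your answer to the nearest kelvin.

67 K

d = 16.2 × 1.496×10^11 m = 2.424×10^12 m.
S = L/(4πd²) = 2.100 W/m².
OLR = S(1−α)/4 = 0.3885 W/m²; the top layer radiates at T_e = 51.16 K.
The net upward flux σT_e⁴ is constant between every pair of levels, so T_k⁴ = (N+1−k)T_e⁴.
T_2 = (3)^(1/4)·51.16 = 67.33 K.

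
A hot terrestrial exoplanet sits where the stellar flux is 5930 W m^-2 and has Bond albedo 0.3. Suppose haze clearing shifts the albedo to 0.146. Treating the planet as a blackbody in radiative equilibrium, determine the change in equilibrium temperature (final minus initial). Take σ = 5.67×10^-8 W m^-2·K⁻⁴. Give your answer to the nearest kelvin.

19 kelvin

With α = 0.3, T₁ = 367.8 K.
Final:   T₂ = [S(1−0.146)/(4σ)]^(1/4) = 386.6 K.
Change: 386.6 − 367.8 = 18.75 K.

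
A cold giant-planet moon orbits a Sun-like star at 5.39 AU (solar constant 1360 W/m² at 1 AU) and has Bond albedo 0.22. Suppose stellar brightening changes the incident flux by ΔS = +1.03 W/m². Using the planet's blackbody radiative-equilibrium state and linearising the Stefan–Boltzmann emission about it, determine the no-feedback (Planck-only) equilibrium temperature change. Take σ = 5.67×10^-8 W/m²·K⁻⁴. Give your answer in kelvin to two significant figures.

0.62 kelvin

Irradiance scales as 1/d², so S = 1360 W/m² × (1/5.39)² = 46.81 W/m².
Unperturbed T_e = [46.81·(1−0.22)/(4σ)]^¼ = 112.6 K.
TOA radiative forcing: ΔF = (1−α)ΔS/4 = 0.78·(+1.03)/4 = 0.2009 W/m².
Linearising σT⁴ gives d(σT⁴)/dT = 4σT_e³ = 0.3242 W/m² per K.
ΔT₀ = ΔF/λ_P = 0.2009/0.3242 = 0.620 K.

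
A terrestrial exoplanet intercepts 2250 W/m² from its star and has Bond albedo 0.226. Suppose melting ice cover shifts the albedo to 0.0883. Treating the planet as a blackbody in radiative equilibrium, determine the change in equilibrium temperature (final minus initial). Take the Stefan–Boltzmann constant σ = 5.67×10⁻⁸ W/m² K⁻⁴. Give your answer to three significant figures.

Initial: T₁ = [S(1−0.226)/(4σ)]^(1/4) = 296.0 K.
After:  T₂ = [2250·0.912/(4σ)]^(1/4) = 308.4 K.
ΔT = T₂ − T₁ = 12.37 K.

12.4 kelvin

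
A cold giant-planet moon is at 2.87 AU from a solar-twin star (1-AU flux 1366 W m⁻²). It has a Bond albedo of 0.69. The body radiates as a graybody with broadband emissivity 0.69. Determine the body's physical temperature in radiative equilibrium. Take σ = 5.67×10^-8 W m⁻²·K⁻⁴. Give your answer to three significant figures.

Flux at the orbit: S = 1366/(2.87)² = 165.8 W m⁻².
Averaging over the sphere, the absorbed flux is S(1−α)/4 = 12.85 W m⁻².
Equating to εσT⁴ with ε = 0.69: T = (12.85/0.69σ)^(1/4) = 134.6 K.

135 K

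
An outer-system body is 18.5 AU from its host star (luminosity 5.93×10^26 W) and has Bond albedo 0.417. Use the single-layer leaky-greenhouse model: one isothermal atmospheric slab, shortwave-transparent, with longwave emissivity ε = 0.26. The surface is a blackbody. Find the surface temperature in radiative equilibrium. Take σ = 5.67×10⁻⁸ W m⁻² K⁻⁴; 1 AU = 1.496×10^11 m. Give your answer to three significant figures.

d = 18.5 × 1.496×10^11 m = 2.768×10^12 m.
S = L/(4πd²) = 6.161 W m⁻².
The planet radiates to space at T_e = [S(1−α)/(4σ)]^(1/4) = 63.08 K.
Surface balance with a leaky layer gives σT_s⁴ = σT_e⁴·2/(2−ε), so T_s = T_e·[2/(2−0.26)]^(1/4) = 65.32 K.

65.3 K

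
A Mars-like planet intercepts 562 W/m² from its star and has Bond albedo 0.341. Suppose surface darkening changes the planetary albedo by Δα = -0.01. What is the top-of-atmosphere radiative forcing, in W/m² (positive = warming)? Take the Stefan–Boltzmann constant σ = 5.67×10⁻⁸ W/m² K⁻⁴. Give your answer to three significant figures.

1.41 W/m²

TOA radiative forcing: ΔF = −S·Δα/4 = −562.0·(-0.01)/4 = 1.405 W/m².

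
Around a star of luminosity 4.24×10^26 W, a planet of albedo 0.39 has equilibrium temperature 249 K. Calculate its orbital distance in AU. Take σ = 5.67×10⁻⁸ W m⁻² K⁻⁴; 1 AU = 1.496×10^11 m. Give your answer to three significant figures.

Required flux: S = 4σT⁴/(1−α) = 1429 W m⁻².
From L = 4πd²S, d = √(4.24×10^26/(4π·1429)) = 1.536×10^11 m = 1.027 AU.

1.03 AU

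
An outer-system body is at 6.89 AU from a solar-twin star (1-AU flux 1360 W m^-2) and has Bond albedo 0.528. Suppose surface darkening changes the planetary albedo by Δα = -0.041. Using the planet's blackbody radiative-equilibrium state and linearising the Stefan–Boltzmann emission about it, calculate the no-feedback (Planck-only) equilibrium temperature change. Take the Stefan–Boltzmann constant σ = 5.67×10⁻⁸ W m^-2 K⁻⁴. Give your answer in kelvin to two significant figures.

Flux at the orbit: S = 1360/(6.89)² = 28.65 W m^-2.
Unperturbed T_e = [28.65·(1−0.528)/(4σ)]^¼ = 87.87 K.
ΔF = −(S/4)Δα = −(28.65/4)×(-0.041) = 0.2936 W m^-2.
The Planck feedback parameter is 4σT_e³ = 0.1539 W m^-2/K.
Hence the no-feedback warming is ΔF/(4σT_e³) = 1.91 K.

1.9 K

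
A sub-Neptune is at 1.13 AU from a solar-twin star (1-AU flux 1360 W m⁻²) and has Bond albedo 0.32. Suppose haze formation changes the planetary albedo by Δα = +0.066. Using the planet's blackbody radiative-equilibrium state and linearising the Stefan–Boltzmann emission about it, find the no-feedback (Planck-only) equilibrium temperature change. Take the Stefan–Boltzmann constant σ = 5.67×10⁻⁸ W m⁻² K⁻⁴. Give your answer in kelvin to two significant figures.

-5.8 K

By the inverse-square law, S = 1360/1.13² = 1065 W m⁻².
The baseline emission temperature is T_e = 237.7 K.
TOA radiative forcing: ΔF = −S·Δα/4 = −1065·(+0.066)/4 = -17.57 W m⁻².
The Planck feedback parameter is 4σT_e³ = 3.047 W m⁻²/K.
Hence the no-feedback warming is ΔF/(4σT_e³) = -5.77 K.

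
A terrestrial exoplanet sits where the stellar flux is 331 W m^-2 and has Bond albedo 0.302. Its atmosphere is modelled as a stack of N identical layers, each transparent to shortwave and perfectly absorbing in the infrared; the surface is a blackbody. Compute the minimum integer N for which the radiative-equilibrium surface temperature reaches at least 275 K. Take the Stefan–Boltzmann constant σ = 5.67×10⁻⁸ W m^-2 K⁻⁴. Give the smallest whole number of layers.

5

The effective emission temperature is T_e = [S(1−α)/(4σ)]^¼ = 178.7 K.
Since T_s⁴ = (N+1)T_e⁴, we need N ≥ (T_s/T_e)⁴ − 1 = 4.614.
Rounding up, N = 5.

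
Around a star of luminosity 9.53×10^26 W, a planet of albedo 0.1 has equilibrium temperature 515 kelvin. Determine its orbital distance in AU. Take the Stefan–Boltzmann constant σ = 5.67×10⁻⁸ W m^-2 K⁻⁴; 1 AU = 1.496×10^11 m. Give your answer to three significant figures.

0.437 AU

Required flux: S = 4σT⁴/(1−α) = 17730 W m^-2.
Then d = [L/(4πS)]^(1/2) = 6.541×10^10 m, i.e. 0.4372 AU.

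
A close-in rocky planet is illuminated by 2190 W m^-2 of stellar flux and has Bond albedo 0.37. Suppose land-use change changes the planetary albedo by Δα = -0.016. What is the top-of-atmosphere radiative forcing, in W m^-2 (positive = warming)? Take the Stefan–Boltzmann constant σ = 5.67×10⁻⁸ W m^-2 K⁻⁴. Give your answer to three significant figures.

8.76 W m^-2

TOA radiative forcing: ΔF = −S·Δα/4 = −2190·(-0.016)/4 = 8.760 W m^-2.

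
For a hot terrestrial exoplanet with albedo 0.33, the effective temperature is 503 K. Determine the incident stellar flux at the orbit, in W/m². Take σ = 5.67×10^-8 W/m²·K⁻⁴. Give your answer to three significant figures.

21700 W/m²

From S(1−α)/4 = σT⁴: S = 4σT⁴/(1−α).
The emitted flux is σT⁴ = 3630 W/m².
So S = 4×3630/(1−0.33) = 21670 W/m².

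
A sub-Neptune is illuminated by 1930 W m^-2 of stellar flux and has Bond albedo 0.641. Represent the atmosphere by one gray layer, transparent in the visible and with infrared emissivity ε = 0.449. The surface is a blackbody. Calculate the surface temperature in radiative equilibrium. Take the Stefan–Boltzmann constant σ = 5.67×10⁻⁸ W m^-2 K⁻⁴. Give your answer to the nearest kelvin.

251 kelvin

At the top of the atmosphere, σT_e⁴ = S(1−α)/4 = 173.2 W m^-2, giving T_e = 235.1 K.
Surface balance with a leaky layer gives σT_s⁴ = σT_e⁴·2/(2−ε), so T_s = T_e·[2/(2−0.449)]^(1/4) = 250.5 K.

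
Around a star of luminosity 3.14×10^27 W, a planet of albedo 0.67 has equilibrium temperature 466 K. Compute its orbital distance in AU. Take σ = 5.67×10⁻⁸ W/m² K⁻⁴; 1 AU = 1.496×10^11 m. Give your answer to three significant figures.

The flux needed for this T is 4σT⁴/(1−0.67) = 32410 W/m².
From L = 4πd²S, d = √(3.14×10^27/(4π·32410)) = 8.781×10^10 m = 0.5869 AU.

0.587 AU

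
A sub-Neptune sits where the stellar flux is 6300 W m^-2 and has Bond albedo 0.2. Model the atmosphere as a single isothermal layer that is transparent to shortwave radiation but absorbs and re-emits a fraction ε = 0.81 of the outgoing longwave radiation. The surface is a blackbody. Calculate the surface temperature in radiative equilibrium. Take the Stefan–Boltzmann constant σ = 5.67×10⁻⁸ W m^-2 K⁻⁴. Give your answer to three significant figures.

440 K

At the top of the atmosphere, σT_e⁴ = S(1−α)/4 = 1260 W m^-2, giving T_e = 386.1 K.
The surface balance (absorbed SW + ε·downward IR = σT_s⁴) with T_a⁴ = T_s⁴/2 reduces to T_s = T_e·[2/(2−ε)]^¼ = 439.6 K.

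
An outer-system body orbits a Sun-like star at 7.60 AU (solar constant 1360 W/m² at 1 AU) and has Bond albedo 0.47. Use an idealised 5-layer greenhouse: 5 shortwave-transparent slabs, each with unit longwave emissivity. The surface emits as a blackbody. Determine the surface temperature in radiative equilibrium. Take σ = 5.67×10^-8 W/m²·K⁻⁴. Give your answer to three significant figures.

Irradiance scales as 1/d², so S = 1360 W/m² × (1/7.60)² = 23.55 W/m².
Top-of-atmosphere balance: σT_e⁴ = S(1−α)/4 = 3.120 W/m² → T_e = 86.13 K.
With N = 5 opaque layers, T_s = (N+1)^(1/4)·T_e = 6^(1/4)·86.13 = 134.8 K.

135 kelvin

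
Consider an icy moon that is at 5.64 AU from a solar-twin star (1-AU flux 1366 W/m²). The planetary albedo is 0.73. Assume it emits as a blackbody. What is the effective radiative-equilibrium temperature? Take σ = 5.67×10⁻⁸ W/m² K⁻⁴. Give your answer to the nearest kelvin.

85 K

Flux at the orbit: S = 1366/(5.64)² = 42.94 W/m².
Averaging over the sphere, the absorbed flux is S(1−α)/4 = 2.899 W/m².
In equilibrium σT⁴ equals this, so T = 84.56 K.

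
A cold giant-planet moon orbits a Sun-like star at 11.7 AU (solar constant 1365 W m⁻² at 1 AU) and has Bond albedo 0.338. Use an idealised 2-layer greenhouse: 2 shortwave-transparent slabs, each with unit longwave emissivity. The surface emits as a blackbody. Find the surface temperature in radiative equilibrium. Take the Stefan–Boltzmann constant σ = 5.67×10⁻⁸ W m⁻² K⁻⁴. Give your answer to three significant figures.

Irradiance scales as 1/d², so S = 1365 W m⁻² × (1/11.7)² = 9.972 W m⁻².
OLR = S(1−α)/4 = 1.650 W m⁻²; the top layer radiates at T_e = 73.45 K.
With N = 2 opaque layers, T_s = (N+1)^(1/4)·T_e = 3^(1/4)·73.45 = 96.67 K.

96.7 K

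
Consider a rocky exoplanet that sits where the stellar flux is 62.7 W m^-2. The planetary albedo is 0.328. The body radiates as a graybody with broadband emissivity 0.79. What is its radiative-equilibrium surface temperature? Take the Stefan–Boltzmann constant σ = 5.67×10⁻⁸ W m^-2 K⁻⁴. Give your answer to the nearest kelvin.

Averaging over the sphere, the absorbed flux is S(1−α)/4 = 10.53 W m^-2.
Equating to εσT⁴ with ε = 0.79: T = (10.53/0.79σ)^(1/4) = 123.8 K.

124 kelvin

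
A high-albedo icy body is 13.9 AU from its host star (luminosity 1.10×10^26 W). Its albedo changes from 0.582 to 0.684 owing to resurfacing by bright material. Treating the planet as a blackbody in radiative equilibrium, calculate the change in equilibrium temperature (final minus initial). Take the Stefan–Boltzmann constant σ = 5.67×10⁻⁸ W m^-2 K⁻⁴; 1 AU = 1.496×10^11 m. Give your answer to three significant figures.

-2.97 kelvin

d = 13.9 × 1.496×10^11 m = 2.079×10^12 m.
Flux at the orbit: S = L/(4πd²) = 1.10×10^26/(4π·(2.08×10^12)²) = 2.024 W m^-2.
With α = 0.582, T₁ = 43.95 K.
After:  T₂ = [2.024·0.316/(4σ)]^(1/4) = 40.98 K.
Change: 40.98 − 43.95 = -2.969 K.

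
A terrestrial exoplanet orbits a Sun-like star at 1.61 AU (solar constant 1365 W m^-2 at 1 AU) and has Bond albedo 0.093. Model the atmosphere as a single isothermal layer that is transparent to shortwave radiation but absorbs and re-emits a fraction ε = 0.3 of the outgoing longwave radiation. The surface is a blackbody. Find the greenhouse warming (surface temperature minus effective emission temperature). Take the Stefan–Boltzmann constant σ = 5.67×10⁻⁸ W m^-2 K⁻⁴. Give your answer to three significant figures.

By the inverse-square law, S = 1365/1.61² = 526.6 W m^-2.
Effective emission temperature (TOA balance): σT_e⁴ = S(1−α)/4 = 119.4 W m^-2 → T_e = 214.2 K.
For a single slab of emissivity ε, T_s⁴ = 2T_e⁴/(2−ε); thus T_s = 214.2·(1.176)^(1/4) = 223.1 K.
T_s − T_e = 223.1 − 214.2 = 8.883 K.

8.88 K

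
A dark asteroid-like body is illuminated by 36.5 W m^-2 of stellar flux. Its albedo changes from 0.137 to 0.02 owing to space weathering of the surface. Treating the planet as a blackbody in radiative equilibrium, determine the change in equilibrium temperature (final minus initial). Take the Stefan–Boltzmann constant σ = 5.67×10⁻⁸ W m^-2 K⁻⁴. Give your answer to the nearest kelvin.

4 K

Initial: T₁ = [S(1−0.137)/(4σ)]^(1/4) = 108.6 K.
With α = 0.02, T₂ = 112.1 K.
Change: 112.1 − 108.6 = 3.506 K.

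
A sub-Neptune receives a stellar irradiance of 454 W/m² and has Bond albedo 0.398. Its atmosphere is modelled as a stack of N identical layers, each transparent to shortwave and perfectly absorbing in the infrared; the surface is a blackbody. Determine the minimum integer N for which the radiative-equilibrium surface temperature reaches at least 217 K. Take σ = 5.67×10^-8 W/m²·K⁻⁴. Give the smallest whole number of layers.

OLR = S(1−α)/4 = 68.33 W/m²; the top layer radiates at T_e = 186.3 K.
T_s = (N+1)^(1/4)·T_e ≥ 217 K requires N+1 ≥ (T_s/T_e)⁴ = (217/186.3)⁴ = 1.840.
So N ≥ 0.840; the smallest integer is N = 1.

1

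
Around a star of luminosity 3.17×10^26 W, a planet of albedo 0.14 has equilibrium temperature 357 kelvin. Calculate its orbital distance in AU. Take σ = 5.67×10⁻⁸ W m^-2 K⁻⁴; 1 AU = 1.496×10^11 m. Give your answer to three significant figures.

0.513 AU

Required flux: S = 4σT⁴/(1−α) = 4284 W m^-2.
S = L/(4πd²) → d = √(L/4πS) = √(3.17×10^26/(4π·4284)) = 7.674×10^10 m = 0.5130 AU.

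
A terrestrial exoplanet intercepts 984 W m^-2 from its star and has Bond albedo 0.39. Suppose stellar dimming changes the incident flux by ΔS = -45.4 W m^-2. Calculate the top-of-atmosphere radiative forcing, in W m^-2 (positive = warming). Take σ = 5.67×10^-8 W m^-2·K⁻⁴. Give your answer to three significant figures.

-6.92 W m^-2

ΔF = Δ[S(1−α)]/4 = (1−0.39)·-45.4/4 = -6.923 W m^-2.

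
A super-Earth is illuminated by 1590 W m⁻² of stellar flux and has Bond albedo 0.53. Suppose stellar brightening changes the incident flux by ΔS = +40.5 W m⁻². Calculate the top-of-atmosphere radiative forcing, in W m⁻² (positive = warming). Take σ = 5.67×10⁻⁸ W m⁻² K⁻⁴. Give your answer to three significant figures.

4.76 W m⁻²

Only a fraction (1−α) is absorbed and it's spread over 4πR², so ΔF = (1−α)ΔS/4 = 4.759 W m⁻².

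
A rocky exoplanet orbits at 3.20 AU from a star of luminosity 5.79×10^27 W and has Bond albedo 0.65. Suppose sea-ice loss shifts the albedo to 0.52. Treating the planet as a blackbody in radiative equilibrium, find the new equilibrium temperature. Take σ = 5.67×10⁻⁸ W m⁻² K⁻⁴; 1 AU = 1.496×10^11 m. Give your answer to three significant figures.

255 kelvin

Orbital distance: d = 3.20 AU = 4.787×10^11 m.
S = L/(4πd²) = 2011 W m⁻².
With the new albedo, S(1−α₂)/4 = 241.3 W m⁻², so T₂ = 255.4 K.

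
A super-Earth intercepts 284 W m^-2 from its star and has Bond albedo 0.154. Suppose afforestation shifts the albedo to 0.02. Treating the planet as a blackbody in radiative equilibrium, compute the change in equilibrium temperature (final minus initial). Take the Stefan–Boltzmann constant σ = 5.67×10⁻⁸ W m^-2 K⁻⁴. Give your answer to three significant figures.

6.75 kelvin

With α = 0.154, T₁ = 180.4 K.
After:  T₂ = [284.0·0.98/(4σ)]^(1/4) = 187.2 K.
ΔT = T₂ − T₁ = 6.755 K.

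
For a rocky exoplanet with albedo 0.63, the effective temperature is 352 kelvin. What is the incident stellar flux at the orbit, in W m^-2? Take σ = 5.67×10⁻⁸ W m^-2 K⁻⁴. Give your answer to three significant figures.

Invert the energy balance for S: S = 4σT⁴/(1−α).
σT⁴ = 5.67×10⁻⁸·(352)⁴ = 870.5 W m^-2.
So S = 4×870.5/(1−0.63) = 9410 W m^-2.

9410 W m^-2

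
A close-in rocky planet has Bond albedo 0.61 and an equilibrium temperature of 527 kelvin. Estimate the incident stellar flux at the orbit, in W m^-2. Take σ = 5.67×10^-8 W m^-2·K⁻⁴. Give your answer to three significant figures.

44900 W m^-2

From S(1−α)/4 = σT⁴: S = 4σT⁴/(1−α).
σT⁴ = 5.67×10⁻⁸·(527)⁴ = 4373 W m^-2.
So S = 4×4373/(1−0.61) = 44860 W m^-2.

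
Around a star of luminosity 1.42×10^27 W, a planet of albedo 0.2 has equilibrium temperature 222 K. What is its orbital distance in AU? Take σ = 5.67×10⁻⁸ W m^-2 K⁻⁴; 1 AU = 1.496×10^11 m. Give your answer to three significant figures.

The flux needed for this T is 4σT⁴/(1−0.2) = 688.6 W m^-2.
Then d = [L/(4πS)]^(1/2) = 4.051×10^11 m, i.e. 2.708 AU.

2.71 AU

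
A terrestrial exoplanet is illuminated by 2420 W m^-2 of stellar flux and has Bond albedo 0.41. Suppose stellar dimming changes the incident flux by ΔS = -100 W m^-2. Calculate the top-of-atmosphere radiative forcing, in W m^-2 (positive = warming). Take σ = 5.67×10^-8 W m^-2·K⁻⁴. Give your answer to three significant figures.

Only a fraction (1−α) is absorbed and it's spread over 4πR², so ΔF = (1−α)ΔS/4 = -14.75 W m^-2.

-14.8 W m^-2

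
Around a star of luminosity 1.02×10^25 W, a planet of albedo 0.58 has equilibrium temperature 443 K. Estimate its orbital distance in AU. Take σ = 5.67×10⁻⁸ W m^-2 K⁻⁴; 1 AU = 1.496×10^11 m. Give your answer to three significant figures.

Energy balance gives S = 4σT⁴/(1−α) = 20800 W m^-2.
Then d = [L/(4πS)]^(1/2) = 6.247×10^9 m, i.e. 0.04176 AU.

0.0418 AU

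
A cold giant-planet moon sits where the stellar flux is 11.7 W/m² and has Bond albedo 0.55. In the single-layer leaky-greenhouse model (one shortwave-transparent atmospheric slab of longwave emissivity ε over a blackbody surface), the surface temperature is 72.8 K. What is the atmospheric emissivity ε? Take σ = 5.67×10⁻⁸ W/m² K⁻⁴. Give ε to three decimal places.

0.347

First, T_e = [11.70·(1−0.55)/(4σ)]^(1/4) = 69.41 K.
Inverting T_s⁴ = 2T_e⁴/(2−ε): (T_e/T_s)⁴ = 0.8265, so ε = 2(1 − 0.8265) = 0.3470.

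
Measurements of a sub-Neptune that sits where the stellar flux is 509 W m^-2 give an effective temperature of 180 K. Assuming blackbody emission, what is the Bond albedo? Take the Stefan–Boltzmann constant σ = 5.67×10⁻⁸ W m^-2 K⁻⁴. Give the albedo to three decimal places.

0.532

Energy balance: S(1−α)/4 = σT⁴, so 1−α = 4σT⁴/S.
σT⁴ = 59.52 W m^-2, so 4σT⁴ = 238.1 W m^-2.
1−α = 238.1/509.0 = 0.4678, so α = 0.5322.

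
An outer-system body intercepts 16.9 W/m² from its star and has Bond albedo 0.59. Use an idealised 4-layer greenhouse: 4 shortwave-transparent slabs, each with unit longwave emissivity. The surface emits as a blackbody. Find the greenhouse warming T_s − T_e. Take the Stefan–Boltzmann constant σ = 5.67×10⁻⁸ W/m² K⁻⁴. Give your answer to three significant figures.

36.8 K

Top-of-atmosphere balance: σT_e⁴ = S(1−α)/4 = 1.732 W/m² → T_e = 74.35 K.
T_s = (N+1)^(1/4)·T_e = 111.2 K.
Warming: T_s − T_e = 36.83 K.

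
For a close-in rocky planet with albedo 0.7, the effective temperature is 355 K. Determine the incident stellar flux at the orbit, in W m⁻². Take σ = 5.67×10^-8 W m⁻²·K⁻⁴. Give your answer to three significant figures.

Invert the energy balance for S: S = 4σT⁴/(1−α).
The emitted flux is σT⁴ = 900.5 W m⁻².
So S = 4×900.5/(1−0.7) = 12010 W m⁻².

12000 W m⁻²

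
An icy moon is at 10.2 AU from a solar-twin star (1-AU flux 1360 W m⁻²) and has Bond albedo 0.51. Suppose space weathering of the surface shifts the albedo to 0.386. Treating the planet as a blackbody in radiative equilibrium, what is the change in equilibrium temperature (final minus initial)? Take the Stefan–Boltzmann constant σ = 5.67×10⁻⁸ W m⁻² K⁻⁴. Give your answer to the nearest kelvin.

4 kelvin

Irradiance scales as 1/d², so S = 1360 W m⁻² × (1/10.2)² = 13.07 W m⁻².
Initial: T₁ = [S(1−0.51)/(4σ)]^(1/4) = 72.90 K.
After:  T₂ = [13.07·0.614/(4σ)]^(1/4) = 77.13 K.
ΔT = T₂ − T₁ = 4.229 K.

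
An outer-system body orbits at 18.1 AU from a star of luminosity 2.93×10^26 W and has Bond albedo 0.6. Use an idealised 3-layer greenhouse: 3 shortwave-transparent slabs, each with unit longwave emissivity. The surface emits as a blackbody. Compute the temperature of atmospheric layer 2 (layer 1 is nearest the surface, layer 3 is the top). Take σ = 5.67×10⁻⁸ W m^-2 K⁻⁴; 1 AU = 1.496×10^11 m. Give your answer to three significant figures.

57.9 K

Orbital distance: d = 18.1 AU = 2.708×10^12 m.
S = L/(4πd²) = 3.180 W m^-2.
OLR = S(1−α)/4 = 0.3180 W m^-2; the top layer radiates at T_e = 48.66 K.
The net upward flux σT_e⁴ is constant between every pair of levels, so T_k⁴ = (N+1−k)T_e⁴.
With k = 2: T_2 = (3+1−2)^¼·48.66 K = 57.87 K.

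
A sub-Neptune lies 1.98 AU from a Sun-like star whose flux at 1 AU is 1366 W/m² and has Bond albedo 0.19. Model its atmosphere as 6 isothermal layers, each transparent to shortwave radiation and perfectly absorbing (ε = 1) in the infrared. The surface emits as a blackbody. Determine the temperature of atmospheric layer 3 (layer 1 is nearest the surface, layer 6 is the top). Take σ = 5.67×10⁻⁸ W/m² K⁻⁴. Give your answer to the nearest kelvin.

Irradiance scales as 1/d², so S = 1366 W/m² × (1/1.98)² = 348.4 W/m².
Top-of-atmosphere balance: σT_e⁴ = S(1−α)/4 = 70.56 W/m² → T_e = 187.8 K.
Each opaque layer satisfies 2T_j⁴ = T_{j−1}⁴ + T_{j+1}⁴, giving T_k⁴ = (N+1−k)T_e⁴.
With k = 3: T_3 = (6+1−3)^¼·187.8 K = 265.6 K.

266 kelvin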